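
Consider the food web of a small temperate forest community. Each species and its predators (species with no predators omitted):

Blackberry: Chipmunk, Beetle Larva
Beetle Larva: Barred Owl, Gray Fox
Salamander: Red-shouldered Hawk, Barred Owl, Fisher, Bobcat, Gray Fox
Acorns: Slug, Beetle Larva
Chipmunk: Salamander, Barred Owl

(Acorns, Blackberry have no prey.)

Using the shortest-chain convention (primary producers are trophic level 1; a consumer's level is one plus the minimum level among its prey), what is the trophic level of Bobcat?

Trophic level 4

Blackberry is a producer → level 1.
Chipmunk eats Blackberry → level 2.
Salamander eats Chipmunk → level 3.
Bobcat eats Salamander → level 4.
No prey of Bobcat is below level 3, so 4 is the minimum.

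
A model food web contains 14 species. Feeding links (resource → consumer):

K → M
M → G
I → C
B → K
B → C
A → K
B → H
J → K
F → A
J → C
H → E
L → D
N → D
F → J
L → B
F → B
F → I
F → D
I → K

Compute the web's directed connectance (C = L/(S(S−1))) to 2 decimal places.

C = 0.10

The web has S = 14 species and L = 19 feeding links.
C = L / (S(S−1)) = 19 / 182 = 0.1044 ≈ 0.10.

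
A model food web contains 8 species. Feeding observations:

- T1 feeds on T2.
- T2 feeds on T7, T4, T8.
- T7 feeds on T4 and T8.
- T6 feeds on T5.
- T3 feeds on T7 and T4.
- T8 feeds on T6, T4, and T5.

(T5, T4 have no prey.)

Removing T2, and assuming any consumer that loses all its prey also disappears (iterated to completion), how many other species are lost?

1

Remove T2.
Round 1: T1 (all prey gone) → extinct.
No further losses. Total secondary extinctions: 1.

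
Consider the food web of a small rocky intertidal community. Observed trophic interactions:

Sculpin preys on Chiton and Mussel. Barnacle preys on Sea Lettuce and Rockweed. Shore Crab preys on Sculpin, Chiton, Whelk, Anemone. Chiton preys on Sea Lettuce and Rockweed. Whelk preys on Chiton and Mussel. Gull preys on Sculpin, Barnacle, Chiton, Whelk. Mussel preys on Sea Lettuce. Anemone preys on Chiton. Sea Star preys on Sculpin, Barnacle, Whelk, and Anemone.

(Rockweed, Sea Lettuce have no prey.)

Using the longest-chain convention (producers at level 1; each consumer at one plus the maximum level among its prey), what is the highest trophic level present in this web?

4

Producers (level 1): Rockweed, Sea Lettuce.
Sea Lettuce → Mussel → Sculpin → Gull gives Gull level 4.
No species has a prey at level 4, so no species reaches level 5.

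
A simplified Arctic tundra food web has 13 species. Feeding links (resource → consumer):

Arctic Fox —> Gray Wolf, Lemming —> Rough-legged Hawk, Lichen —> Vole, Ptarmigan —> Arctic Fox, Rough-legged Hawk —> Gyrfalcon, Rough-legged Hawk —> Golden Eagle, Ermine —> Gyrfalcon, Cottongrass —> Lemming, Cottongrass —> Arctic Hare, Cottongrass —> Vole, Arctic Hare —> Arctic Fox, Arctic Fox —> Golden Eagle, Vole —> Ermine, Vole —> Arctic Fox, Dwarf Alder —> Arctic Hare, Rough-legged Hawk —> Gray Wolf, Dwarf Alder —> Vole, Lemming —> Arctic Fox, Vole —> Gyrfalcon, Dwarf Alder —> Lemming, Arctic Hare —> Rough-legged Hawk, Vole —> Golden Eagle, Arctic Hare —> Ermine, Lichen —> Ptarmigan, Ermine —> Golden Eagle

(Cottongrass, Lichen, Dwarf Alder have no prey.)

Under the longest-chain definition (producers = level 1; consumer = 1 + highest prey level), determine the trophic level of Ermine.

Cottongrass is a producer → level 1.
Vole eats Cottongrass (level 1); other prey at levels: Lichen 1, Dwarf Alder 1 → level 2.
Ermine eats Vole (level 2); other prey at levels: Arctic Hare 2 → level 3.

Trophic level 3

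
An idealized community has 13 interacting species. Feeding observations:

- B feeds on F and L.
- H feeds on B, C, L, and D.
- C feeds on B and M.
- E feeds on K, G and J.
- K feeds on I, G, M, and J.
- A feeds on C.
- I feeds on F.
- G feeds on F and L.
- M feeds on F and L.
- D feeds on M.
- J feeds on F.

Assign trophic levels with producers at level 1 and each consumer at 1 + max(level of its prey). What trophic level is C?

Trophic level 3

L is a producer → level 1.
B eats L (level 1); other prey at levels: F 1 → level 2.
C eats B (level 2); other prey at levels: M 2 → level 3.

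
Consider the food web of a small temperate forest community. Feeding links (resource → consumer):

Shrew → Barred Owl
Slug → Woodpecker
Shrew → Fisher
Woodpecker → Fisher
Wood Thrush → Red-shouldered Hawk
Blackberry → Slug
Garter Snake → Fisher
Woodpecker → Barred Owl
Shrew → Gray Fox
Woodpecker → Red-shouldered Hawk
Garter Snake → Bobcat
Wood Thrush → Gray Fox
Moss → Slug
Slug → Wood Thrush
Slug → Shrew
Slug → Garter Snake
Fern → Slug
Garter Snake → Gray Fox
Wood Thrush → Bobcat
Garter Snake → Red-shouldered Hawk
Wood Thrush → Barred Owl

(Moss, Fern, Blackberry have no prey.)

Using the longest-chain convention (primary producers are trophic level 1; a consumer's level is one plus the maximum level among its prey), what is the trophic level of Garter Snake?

Trophic level 3

Moss is a producer → level 1.
Slug eats Moss (level 1); other prey at levels: Fern 1, Blackberry 1 → level 2.
Garter Snake eats Slug → level 3.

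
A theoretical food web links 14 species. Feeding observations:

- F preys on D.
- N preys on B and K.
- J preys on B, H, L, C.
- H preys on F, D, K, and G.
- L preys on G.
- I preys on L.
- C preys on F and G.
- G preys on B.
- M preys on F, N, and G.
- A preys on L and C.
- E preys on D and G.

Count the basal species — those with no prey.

Basal species (no prey listed): D, K, B.
Count: 3.

3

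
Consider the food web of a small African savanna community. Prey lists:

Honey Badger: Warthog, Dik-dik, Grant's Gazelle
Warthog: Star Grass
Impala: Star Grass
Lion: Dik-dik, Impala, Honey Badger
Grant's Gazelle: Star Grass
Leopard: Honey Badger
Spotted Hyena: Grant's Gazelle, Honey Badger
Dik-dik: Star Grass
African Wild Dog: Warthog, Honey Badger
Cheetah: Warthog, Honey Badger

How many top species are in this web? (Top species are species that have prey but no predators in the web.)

Top species (has prey, but nothing eats it): African Wild Dog, Spotted Hyena, Lion, Leopard, Cheetah.
Count: 5.

5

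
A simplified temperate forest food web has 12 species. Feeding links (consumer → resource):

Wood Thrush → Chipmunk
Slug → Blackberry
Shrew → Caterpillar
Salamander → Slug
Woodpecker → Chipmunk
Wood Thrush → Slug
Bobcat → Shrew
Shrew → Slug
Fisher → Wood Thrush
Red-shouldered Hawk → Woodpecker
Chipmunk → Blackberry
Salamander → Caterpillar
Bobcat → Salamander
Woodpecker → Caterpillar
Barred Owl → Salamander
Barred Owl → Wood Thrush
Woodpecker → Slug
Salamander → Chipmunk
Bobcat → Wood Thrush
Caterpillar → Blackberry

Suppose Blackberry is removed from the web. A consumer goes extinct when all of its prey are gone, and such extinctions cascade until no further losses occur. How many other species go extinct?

11

Remove Blackberry.
Round 1: Slug (all prey gone), Chipmunk (all prey gone), Caterpillar (all prey gone) → extinct.
Round 2: Woodpecker (all prey gone), Wood Thrush (all prey gone), Salamander (all prey gone), Shrew (all prey gone) → extinct.
Round 3: Bobcat (all prey gone), Barred Owl (all prey gone), Red-shouldered Hawk (all prey gone), Fisher (all prey gone) → extinct.
No further losses. Total secondary extinctions: 11.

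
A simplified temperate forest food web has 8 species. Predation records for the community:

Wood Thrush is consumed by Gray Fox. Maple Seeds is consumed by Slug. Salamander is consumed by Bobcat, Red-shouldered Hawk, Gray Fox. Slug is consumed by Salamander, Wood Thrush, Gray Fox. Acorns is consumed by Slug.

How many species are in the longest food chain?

4 species

One longest chain: Maple Seeds → Slug → Wood Thrush → Gray Fox.
It has 4 species and 3 links.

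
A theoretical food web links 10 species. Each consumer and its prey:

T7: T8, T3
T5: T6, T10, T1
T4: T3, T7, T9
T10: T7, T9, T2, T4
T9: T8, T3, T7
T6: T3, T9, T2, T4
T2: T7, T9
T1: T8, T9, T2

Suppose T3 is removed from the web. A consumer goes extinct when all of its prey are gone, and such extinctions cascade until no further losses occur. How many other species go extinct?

0

Remove T3.
Every predator of it retains at least one other prey: T7 still has T8; T9 still has T8, T7; T4 still has T7, T9; T6 still has T9, T2, T4.
No consumer loses all prey, so no secondary extinctions occur.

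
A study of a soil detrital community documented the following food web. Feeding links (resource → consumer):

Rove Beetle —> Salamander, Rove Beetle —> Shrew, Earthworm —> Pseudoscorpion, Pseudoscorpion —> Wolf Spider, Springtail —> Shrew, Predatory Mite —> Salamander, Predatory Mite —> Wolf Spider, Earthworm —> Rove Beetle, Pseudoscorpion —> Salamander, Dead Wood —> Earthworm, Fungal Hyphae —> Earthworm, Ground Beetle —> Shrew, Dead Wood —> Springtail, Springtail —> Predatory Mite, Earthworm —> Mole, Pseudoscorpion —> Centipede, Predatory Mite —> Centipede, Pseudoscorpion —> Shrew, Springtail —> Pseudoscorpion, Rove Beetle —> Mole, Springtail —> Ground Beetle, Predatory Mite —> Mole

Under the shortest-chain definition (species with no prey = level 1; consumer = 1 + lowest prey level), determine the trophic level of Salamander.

Dead Wood has no prey (basal) → level 1.
Springtail eats Dead Wood → level 2.
Predatory Mite eats Springtail → level 3.
Salamander eats Predatory Mite → level 4.
No prey of Salamander is below level 3, so 4 is the minimum.

Trophic level 4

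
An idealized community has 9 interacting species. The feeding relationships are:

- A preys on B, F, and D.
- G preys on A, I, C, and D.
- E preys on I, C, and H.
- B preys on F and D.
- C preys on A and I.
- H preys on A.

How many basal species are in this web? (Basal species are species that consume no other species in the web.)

Basal species (no prey listed): F, I, D.
Count: 3.

3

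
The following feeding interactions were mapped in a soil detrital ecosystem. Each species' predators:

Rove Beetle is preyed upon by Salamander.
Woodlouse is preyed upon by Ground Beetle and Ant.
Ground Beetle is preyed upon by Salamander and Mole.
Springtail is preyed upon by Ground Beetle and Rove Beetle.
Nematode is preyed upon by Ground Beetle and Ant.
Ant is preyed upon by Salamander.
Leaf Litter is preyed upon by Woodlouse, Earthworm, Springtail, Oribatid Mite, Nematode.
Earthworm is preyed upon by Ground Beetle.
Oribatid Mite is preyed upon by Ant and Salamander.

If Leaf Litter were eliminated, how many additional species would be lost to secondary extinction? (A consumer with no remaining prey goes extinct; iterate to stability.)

10

Remove Leaf Litter.
Round 1: Springtail (all prey gone), Nematode (all prey gone), Woodlouse (all prey gone), Oribatid Mite (all prey gone), Earthworm (all prey gone) → extinct.
Round 2: Rove Beetle (all prey gone), Ground Beetle (all prey gone), Ant (all prey gone) → extinct.
Round 3: Salamander (all prey gone), Mole (all prey gone) → extinct.
No further losses. Total secondary extinctions: 10.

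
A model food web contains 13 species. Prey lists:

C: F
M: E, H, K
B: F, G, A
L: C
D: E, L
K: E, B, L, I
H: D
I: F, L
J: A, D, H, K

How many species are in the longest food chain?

6 species

One longest chain: F → C → L → D → H → M.
It has 6 species and 5 links.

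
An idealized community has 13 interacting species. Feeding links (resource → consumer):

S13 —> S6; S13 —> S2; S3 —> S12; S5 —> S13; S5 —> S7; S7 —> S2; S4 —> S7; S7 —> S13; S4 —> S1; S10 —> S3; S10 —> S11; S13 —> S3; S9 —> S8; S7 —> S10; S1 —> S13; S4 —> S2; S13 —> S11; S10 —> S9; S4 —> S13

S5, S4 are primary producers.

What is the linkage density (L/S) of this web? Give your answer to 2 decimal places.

There are L = 19 links among S = 13 species.
L/S = 19/13 = 1.4615 ≈ 1.46.

L/S = 1.46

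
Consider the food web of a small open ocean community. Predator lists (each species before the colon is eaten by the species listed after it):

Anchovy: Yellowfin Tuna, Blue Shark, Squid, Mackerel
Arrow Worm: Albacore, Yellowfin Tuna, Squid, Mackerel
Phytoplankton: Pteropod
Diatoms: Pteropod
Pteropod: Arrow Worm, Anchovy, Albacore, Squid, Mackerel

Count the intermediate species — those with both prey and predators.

Intermediate species (has both prey and predators): Pteropod, Arrow Worm, Anchovy.
Count: 3.

3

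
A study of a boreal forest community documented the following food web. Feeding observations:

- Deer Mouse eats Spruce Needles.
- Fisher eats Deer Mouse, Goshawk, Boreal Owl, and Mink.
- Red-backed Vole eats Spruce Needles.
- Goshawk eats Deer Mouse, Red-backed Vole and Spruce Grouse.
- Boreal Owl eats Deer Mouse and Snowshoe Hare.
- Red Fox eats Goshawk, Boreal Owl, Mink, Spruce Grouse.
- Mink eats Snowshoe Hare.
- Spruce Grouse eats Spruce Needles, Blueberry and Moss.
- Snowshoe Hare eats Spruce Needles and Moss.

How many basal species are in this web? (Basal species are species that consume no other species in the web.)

3

Basal species (no prey listed): Moss, Blueberry, Spruce Needles.
Count: 3.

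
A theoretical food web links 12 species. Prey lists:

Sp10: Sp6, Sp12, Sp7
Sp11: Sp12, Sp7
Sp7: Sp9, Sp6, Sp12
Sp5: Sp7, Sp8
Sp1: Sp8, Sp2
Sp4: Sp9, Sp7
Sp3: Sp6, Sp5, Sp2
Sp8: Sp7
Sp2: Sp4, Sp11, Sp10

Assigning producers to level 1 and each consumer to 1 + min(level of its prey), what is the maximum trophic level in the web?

4

Producers (level 1): Sp9, Sp6, Sp12.
Following each consumer down to its lowest-level prey: Sp9 → Sp4 → Sp2 → Sp1 (levels 1 through 4).
All prey of Sp1 (Sp2 3, Sp8 3) are at level 3 or above, so Sp1 is at level 1 + 3 = 4.
Every consumer has at least one prey at level 3 or below, so none exceeds level 4.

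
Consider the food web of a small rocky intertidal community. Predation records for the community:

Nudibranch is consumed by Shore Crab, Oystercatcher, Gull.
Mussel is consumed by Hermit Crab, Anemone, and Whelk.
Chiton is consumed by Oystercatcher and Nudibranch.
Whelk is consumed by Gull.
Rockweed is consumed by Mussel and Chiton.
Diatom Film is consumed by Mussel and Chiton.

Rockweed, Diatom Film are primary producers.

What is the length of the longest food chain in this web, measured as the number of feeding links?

3 links

One longest chain: Rockweed → Mussel → Whelk → Gull.
It has 4 species and 3 links.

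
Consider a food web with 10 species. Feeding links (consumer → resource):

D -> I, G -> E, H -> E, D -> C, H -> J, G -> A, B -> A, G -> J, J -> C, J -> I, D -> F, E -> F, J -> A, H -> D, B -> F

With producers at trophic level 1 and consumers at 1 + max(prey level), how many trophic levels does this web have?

3

Producers (level 1): A, C, I, F.
F → E → G gives G level 3.
No species has a prey at level 3, so no species reaches level 4.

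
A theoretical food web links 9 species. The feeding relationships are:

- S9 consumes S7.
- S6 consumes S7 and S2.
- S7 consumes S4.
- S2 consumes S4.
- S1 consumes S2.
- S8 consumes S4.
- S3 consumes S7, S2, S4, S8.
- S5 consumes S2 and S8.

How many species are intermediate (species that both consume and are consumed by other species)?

Intermediate species (has both prey and predators): S8, S7, S2.
Count: 3.

3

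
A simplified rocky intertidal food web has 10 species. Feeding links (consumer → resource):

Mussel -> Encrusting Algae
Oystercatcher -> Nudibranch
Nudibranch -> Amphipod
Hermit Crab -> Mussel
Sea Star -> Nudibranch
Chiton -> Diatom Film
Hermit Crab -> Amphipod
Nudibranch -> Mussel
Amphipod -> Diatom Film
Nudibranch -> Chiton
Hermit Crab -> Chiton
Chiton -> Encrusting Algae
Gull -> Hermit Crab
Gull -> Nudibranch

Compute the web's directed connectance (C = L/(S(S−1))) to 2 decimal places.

The web has S = 10 species and L = 14 feeding links.
C = L / (S(S−1)) = 14 / 90 = 0.1556 ≈ 0.16.

C = 0.16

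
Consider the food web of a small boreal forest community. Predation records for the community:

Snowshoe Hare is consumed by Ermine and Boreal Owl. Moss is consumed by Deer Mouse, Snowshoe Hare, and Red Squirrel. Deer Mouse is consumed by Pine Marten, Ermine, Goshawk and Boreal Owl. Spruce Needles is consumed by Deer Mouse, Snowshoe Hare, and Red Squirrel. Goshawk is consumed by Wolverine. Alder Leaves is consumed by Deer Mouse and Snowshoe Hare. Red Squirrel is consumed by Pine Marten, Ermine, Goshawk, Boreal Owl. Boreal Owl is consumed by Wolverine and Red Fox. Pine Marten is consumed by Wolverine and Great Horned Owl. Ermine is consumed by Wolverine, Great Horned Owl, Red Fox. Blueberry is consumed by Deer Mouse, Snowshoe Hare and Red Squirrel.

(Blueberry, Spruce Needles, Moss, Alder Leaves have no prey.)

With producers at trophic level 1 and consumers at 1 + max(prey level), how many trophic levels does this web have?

Producers (level 1): Blueberry, Spruce Needles, Moss, Alder Leaves.
Blueberry → Red Squirrel → Pine Marten → Great Horned Owl gives Great Horned Owl level 4.
No species has a prey at level 4, so no species reaches level 5.

4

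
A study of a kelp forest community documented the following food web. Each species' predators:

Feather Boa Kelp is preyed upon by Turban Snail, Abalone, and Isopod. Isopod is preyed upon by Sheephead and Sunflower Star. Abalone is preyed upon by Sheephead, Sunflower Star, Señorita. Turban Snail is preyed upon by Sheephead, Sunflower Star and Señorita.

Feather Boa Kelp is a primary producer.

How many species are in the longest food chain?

3 species

One longest chain: Feather Boa Kelp → Abalone → Sunflower Star.
It has 3 species and 2 links.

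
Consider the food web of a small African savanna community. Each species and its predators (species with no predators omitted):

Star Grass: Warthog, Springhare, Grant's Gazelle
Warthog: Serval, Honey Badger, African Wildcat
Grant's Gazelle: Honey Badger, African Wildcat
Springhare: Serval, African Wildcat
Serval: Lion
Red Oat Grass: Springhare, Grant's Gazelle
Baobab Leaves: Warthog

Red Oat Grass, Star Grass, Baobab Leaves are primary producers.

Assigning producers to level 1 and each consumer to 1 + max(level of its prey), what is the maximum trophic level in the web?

4

Producers (level 1): Red Oat Grass, Star Grass, Baobab Leaves.
Star Grass → Warthog → Serval → Lion gives Lion level 4.
No species has a prey at level 4, so no species reaches level 5.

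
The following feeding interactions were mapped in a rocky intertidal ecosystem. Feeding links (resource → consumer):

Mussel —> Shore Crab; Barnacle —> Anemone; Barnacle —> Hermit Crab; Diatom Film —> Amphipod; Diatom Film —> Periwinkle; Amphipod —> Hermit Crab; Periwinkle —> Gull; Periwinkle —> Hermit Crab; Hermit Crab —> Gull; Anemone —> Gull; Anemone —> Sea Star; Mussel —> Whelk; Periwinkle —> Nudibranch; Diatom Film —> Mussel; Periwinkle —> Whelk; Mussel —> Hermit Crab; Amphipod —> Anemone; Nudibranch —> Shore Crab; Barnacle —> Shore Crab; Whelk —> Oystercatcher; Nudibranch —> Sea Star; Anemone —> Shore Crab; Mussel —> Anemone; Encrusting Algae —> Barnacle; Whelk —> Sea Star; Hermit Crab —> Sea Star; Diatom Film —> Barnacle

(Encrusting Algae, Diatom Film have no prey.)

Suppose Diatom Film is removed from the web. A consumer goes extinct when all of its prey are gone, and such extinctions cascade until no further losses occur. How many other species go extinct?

6

Remove Diatom Film.
Round 1: Mussel (all prey gone), Periwinkle (all prey gone), Amphipod (all prey gone) → extinct.
Round 2: Nudibranch (all prey gone), Whelk (all prey gone) → extinct.
Round 3: Oystercatcher (all prey gone) → extinct.
No further losses. Total secondary extinctions: 6.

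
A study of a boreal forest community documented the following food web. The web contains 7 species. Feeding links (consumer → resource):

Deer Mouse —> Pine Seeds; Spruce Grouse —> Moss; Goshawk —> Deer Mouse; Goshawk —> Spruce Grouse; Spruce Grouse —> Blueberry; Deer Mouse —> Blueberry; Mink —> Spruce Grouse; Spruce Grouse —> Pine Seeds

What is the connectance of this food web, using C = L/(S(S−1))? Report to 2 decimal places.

The web has S = 7 species and L = 8 feeding links.
C = L / (S(S−1)) = 8 / 42 = 0.1905 ≈ 0.19.

C = 0.19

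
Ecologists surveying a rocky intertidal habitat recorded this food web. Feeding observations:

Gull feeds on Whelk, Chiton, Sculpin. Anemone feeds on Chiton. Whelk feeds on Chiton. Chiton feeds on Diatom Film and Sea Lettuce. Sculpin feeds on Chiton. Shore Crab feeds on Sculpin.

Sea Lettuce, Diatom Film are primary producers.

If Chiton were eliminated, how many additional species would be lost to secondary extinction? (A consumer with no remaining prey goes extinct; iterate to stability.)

Remove Chiton.
Round 1: Sculpin (all prey gone), Whelk (all prey gone), Anemone (all prey gone) → extinct.
Round 2: Gull (all prey gone), Shore Crab (all prey gone) → extinct.
No further losses. Total secondary extinctions: 5.

5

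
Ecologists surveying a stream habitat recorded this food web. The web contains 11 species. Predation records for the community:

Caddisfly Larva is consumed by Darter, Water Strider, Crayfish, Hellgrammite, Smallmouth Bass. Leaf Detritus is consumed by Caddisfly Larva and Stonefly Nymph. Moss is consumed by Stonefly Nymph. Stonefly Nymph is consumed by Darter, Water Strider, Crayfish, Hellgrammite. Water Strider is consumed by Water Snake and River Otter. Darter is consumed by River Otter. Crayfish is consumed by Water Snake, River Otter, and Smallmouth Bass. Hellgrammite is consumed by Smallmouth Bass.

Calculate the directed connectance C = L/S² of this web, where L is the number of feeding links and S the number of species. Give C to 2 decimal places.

C = 0.16

The web has S = 11 species and L = 19 feeding links.
C = L / S² = 19 / 121 = 0.1570 ≈ 0.16.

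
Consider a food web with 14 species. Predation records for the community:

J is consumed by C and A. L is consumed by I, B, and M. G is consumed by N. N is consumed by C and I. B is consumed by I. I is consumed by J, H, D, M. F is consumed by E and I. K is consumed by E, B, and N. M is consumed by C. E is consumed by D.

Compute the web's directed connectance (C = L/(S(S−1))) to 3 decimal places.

The web has S = 14 species and L = 20 feeding links.
C = L / (S(S−1)) = 20 / 182 = 0.1099 ≈ 0.110.

C = 0.110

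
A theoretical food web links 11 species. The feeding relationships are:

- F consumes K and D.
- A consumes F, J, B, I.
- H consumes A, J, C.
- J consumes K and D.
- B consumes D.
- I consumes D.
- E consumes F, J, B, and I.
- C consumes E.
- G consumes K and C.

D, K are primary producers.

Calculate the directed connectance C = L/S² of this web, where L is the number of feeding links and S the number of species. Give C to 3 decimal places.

The web has S = 11 species and L = 20 feeding links.
C = L / S² = 20 / 121 = 0.1653 ≈ 0.165.

C = 0.165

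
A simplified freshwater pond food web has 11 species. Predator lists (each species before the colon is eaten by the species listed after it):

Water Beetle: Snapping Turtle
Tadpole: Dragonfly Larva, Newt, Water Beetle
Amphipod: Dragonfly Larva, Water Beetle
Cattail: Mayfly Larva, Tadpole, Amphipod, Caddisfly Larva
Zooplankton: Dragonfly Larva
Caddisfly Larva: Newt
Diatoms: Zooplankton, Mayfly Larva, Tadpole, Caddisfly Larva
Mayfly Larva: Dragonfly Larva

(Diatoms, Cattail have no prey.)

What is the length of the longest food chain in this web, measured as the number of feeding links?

3 links

One longest chain: Diatoms → Tadpole → Water Beetle → Snapping Turtle.
It has 4 species and 3 links.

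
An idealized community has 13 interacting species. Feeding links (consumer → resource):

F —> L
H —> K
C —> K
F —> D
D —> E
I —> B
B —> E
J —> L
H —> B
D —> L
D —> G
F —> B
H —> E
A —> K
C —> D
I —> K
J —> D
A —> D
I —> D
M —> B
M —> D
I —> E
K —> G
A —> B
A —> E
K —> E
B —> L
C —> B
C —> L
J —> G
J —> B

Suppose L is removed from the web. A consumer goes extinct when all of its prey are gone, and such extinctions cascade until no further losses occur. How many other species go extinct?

Remove L.
Every predator of it retains at least one other prey: D still has E, G; B still has E; C still has D, K, B; J still has G, D, B; F still has D, B.
No consumer loses all prey, so no secondary extinctions occur.

0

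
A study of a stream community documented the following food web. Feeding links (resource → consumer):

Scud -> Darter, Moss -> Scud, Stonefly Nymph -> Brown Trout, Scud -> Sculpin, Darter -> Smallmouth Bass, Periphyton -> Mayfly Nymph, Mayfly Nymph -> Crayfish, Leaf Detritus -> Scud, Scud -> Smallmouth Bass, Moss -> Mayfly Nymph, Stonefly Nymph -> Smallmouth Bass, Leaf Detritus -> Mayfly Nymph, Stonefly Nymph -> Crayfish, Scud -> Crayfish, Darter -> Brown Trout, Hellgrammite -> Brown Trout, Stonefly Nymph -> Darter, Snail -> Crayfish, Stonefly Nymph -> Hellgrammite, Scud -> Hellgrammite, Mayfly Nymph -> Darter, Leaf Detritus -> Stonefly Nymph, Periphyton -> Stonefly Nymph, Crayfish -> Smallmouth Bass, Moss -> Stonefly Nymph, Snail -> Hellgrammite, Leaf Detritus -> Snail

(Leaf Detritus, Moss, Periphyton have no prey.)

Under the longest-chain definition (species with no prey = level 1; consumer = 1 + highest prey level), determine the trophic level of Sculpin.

Leaf Detritus has no prey (basal) → level 1.
Scud eats Leaf Detritus (level 1); other prey at levels: Moss 1 → level 2.
Sculpin eats Scud → level 3.

Trophic level 3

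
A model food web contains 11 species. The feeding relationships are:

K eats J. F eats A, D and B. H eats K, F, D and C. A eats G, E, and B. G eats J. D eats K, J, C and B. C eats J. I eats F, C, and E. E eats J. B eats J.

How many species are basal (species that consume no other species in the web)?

Basal species (no prey listed): J.
Count: 1.

1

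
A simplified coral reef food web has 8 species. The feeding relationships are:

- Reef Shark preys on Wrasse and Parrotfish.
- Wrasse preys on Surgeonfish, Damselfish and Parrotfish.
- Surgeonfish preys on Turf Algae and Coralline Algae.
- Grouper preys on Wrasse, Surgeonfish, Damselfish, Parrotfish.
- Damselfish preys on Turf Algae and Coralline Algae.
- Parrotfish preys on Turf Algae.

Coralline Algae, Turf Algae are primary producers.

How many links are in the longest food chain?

One longest chain: Turf Algae → Parrotfish → Wrasse → Reef Shark.
It has 4 species and 3 links.

3 links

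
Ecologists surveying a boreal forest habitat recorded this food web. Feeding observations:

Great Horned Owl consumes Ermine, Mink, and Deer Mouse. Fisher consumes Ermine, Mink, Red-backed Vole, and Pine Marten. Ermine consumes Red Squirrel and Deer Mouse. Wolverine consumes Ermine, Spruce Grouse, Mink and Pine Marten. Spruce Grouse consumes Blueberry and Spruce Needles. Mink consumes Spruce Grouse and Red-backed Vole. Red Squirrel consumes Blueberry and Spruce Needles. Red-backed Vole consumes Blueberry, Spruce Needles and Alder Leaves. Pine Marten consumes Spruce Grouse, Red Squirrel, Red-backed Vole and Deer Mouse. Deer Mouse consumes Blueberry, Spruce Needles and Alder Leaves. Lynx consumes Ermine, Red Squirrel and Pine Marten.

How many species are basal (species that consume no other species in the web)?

3

Basal species (no prey listed): Blueberry, Spruce Needles, Alder Leaves.
Count: 3.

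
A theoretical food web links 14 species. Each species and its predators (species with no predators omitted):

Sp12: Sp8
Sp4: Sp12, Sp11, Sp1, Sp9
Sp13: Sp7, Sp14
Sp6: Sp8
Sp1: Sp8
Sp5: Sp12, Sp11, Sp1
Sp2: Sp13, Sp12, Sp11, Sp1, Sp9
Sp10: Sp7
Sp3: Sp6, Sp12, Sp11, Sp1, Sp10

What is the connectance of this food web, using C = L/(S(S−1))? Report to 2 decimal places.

C = 0.13

The web has S = 14 species and L = 23 feeding links.
C = L / (S(S−1)) = 23 / 182 = 0.1264 ≈ 0.13.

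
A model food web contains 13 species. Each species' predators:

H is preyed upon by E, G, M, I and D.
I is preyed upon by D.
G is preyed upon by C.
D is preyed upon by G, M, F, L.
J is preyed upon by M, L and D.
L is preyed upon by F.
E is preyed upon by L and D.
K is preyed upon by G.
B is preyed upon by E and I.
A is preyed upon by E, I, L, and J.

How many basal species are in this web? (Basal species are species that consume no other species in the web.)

Basal species (no prey listed): K, H, A, B.
Count: 4.

4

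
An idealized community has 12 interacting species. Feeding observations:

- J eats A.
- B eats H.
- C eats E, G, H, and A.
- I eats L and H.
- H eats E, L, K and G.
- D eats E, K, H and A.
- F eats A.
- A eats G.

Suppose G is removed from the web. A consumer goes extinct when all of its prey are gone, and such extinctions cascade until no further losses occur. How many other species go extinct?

Remove G.
Round 1: A (all prey gone) → extinct.
Round 2: J (all prey gone), F (all prey gone) → extinct.
No further losses. Total secondary extinctions: 3.

3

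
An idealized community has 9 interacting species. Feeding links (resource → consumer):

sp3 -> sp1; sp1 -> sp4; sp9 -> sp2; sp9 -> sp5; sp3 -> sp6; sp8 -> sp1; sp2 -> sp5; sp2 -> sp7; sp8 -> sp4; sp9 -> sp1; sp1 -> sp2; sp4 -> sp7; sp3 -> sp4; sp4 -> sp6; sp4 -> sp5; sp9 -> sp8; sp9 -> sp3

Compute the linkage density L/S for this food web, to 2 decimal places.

L/S = 1.89

There are L = 17 links among S = 9 species.
L/S = 17/9 = 1.8889 ≈ 1.89.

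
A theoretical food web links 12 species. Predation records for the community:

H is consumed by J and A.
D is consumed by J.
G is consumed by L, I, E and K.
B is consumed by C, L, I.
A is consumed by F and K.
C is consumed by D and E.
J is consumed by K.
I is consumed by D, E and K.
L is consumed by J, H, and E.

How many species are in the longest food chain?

5 species

One longest chain: B → C → D → J → K.
It has 5 species and 4 links.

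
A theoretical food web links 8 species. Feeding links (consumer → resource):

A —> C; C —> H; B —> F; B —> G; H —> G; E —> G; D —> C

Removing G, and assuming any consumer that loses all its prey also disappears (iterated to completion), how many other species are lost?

Remove G.
Round 1: H (all prey gone), E (all prey gone) → extinct.
Round 2: C (all prey gone) → extinct.
Round 3: D (all prey gone), A (all prey gone) → extinct.
No further losses. Total secondary extinctions: 5.

5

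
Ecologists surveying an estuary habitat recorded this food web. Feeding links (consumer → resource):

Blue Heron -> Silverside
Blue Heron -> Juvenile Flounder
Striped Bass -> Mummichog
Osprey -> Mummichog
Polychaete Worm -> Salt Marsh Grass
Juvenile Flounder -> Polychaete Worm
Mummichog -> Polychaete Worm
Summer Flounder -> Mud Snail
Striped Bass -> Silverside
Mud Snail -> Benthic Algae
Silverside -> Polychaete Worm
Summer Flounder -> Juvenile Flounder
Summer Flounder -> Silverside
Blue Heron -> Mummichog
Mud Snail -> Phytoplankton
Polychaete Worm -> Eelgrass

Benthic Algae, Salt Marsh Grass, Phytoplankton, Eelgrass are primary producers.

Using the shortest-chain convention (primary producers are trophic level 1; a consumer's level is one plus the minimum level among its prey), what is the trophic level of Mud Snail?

Benthic Algae is a producer → level 1.
Mud Snail eats Benthic Algae → level 2.

Trophic level 2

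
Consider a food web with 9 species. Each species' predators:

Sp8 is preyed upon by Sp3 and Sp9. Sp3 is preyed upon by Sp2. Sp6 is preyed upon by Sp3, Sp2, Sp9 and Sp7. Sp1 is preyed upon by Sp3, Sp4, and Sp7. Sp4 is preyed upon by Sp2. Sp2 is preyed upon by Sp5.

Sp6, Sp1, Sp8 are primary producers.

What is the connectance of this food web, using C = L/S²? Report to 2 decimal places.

C = 0.15

The web has S = 9 species and L = 12 feeding links.
C = L / S² = 12 / 81 = 0.1481 ≈ 0.15.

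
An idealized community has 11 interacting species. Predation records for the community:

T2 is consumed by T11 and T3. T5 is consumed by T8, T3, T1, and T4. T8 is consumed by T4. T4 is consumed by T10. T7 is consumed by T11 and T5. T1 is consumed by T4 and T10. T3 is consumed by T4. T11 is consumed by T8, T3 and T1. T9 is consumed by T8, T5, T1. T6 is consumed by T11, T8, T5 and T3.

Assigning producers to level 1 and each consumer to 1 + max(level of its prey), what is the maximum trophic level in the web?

Producers (level 1): T9, T2, T7, T6.
T9 → T5 → T3 → T4 → T10 gives T10 level 5.
No species has a prey at level 5, so no species reaches level 6.

5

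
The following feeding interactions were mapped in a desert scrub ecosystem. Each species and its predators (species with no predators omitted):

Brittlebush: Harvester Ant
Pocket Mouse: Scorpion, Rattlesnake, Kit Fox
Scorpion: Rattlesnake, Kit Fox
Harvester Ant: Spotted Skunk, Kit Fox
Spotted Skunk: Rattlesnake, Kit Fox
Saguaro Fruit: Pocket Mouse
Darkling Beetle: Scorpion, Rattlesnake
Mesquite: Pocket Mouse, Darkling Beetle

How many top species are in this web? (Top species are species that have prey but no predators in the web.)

Top species (has prey, but nothing eats it): Rattlesnake, Kit Fox.
Count: 2.

2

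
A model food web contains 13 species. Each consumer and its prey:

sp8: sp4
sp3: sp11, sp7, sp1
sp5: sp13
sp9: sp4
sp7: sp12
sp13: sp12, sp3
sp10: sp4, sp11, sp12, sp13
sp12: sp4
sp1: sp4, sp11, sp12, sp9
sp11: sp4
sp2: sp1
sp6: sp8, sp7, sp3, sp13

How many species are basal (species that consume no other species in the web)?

1

Basal species (no prey listed): sp4.
Count: 1.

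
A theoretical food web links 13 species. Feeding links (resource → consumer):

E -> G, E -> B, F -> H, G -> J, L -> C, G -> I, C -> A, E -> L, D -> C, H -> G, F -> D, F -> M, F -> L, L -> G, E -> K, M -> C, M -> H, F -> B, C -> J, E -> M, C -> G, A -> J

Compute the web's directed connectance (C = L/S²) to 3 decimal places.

C = 0.130

The web has S = 13 species and L = 22 feeding links.
C = L / S² = 22 / 169 = 0.1302 ≈ 0.130.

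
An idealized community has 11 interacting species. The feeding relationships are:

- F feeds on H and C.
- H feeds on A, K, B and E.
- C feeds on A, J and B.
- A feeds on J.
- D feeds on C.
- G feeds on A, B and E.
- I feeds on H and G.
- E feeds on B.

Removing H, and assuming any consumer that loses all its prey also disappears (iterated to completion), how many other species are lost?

0

Remove H.
Every predator of it retains at least one other prey: F still has C; I still has G.
No consumer loses all prey, so no secondary extinctions occur.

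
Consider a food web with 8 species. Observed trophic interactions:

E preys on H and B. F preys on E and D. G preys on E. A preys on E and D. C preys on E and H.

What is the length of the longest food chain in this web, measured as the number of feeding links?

2 links

One longest chain: B → E → A.
It has 3 species and 2 links.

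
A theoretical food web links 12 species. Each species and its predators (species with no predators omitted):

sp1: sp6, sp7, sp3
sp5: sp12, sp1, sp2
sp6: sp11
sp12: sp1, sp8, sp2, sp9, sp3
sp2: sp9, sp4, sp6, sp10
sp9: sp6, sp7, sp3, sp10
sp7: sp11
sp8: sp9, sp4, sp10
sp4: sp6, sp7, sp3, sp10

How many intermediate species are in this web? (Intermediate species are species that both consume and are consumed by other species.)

Intermediate species (has both prey and predators): sp12, sp1, sp8, sp2, sp9, sp4, sp6, sp7.
Count: 8.

8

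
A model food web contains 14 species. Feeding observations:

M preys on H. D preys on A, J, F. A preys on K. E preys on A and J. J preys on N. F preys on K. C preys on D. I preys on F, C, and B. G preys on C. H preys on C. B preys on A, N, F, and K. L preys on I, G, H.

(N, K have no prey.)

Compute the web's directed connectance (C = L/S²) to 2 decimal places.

The web has S = 14 species and L = 22 feeding links.
C = L / S² = 22 / 196 = 0.1122 ≈ 0.11.

C = 0.11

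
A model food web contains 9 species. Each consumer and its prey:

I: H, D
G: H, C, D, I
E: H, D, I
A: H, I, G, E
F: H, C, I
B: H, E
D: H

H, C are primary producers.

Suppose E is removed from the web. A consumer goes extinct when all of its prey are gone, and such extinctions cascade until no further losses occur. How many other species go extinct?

Remove E.
Every predator of it retains at least one other prey: A still has H, I, G; B still has H.
No consumer loses all prey, so no secondary extinctions occur.

0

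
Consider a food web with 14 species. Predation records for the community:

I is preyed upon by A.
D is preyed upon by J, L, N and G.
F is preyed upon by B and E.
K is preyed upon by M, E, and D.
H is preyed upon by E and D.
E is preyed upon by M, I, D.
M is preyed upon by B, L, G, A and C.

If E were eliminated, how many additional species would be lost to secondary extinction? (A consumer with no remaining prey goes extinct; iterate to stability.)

Remove E.
Round 1: I (all prey gone) → extinct.
No further losses. Total secondary extinctions: 1.

1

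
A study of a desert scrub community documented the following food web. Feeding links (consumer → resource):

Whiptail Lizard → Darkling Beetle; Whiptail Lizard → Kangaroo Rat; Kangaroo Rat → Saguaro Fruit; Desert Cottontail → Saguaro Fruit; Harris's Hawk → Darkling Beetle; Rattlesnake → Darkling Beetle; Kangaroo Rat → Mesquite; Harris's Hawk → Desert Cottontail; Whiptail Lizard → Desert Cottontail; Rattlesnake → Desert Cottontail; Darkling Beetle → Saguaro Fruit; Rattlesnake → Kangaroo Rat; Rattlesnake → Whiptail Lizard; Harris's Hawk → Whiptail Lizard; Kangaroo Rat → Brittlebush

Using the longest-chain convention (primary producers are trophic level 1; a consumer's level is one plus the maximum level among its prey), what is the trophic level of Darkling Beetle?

Saguaro Fruit is a producer → level 1.
Darkling Beetle eats Saguaro Fruit → level 2.

Trophic level 2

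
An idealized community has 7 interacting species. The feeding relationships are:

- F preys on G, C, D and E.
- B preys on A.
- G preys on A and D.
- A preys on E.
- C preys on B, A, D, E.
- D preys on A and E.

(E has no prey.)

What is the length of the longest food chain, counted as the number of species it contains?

One longest chain: E → A → D → C → F.
It has 5 species and 4 links.

5 species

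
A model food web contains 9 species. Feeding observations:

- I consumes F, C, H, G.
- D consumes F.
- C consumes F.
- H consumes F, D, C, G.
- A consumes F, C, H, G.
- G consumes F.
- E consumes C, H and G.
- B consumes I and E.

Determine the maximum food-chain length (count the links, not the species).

One longest chain: F → C → H → I → B.
It has 5 species and 4 links.

4 links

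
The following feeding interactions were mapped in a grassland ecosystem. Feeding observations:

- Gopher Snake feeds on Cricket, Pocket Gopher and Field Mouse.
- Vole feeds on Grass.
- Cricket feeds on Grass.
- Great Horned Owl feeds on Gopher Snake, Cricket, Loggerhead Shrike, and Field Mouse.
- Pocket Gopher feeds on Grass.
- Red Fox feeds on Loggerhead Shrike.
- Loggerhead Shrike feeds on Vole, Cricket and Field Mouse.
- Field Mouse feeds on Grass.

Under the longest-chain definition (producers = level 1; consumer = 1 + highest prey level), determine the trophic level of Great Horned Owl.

Trophic level 4

Grass is a producer → level 1.
Field Mouse eats Grass → level 2.
Gopher Snake eats Field Mouse (level 2); other prey at levels: Cricket 2, Pocket Gopher 2 → level 3.
Great Horned Owl eats Gopher Snake (level 3); other prey at levels: Field Mouse 2, Cricket 2, Loggerhead Shrike 3 → level 4.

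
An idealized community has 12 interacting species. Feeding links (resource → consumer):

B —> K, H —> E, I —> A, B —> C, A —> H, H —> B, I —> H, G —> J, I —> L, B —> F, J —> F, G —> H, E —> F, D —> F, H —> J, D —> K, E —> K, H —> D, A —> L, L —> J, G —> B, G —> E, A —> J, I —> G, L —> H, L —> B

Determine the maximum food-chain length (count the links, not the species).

One longest chain: I → A → L → H → B → C.
It has 6 species and 5 links.

5 links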